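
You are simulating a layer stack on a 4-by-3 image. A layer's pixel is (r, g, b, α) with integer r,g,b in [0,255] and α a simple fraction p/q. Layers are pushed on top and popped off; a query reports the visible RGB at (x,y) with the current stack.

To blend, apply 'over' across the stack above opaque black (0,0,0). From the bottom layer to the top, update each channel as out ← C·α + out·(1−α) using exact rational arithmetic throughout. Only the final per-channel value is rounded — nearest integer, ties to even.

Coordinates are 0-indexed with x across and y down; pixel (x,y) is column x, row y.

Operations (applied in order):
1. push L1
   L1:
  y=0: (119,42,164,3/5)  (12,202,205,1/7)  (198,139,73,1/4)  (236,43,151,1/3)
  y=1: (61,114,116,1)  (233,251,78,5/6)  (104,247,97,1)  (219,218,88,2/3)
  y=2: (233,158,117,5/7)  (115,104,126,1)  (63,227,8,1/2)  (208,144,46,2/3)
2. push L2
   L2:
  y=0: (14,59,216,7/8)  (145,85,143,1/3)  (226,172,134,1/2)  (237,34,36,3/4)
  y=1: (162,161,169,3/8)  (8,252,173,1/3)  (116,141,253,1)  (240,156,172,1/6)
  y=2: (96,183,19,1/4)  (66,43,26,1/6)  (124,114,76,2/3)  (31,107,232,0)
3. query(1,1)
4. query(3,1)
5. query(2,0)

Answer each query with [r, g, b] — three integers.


query (1,1) [L1,L2] — begin 0,0,0
+L1 (α=5/6) → [1165/6, 1255/6, 65]
+L2 (α=1/3) → [1189/9, 2011/9, 101]
→ [132, 223, 101]

query (3,1) [L1,L2] — begin 0,0,0
after L1 α=2/3: [146, 436/3, 176/3]
after L2 α=1/6: [485/3, 1324/9, 698/9]
= [162, 147, 78]

(2,0) stack=L1,L2; from [0,0,0]:
after L1 α=1/4: [99/2, 139/4, 73/4]
after L2 α=1/2: [551/4, 827/8, 609/8]
= [138, 103, 76]


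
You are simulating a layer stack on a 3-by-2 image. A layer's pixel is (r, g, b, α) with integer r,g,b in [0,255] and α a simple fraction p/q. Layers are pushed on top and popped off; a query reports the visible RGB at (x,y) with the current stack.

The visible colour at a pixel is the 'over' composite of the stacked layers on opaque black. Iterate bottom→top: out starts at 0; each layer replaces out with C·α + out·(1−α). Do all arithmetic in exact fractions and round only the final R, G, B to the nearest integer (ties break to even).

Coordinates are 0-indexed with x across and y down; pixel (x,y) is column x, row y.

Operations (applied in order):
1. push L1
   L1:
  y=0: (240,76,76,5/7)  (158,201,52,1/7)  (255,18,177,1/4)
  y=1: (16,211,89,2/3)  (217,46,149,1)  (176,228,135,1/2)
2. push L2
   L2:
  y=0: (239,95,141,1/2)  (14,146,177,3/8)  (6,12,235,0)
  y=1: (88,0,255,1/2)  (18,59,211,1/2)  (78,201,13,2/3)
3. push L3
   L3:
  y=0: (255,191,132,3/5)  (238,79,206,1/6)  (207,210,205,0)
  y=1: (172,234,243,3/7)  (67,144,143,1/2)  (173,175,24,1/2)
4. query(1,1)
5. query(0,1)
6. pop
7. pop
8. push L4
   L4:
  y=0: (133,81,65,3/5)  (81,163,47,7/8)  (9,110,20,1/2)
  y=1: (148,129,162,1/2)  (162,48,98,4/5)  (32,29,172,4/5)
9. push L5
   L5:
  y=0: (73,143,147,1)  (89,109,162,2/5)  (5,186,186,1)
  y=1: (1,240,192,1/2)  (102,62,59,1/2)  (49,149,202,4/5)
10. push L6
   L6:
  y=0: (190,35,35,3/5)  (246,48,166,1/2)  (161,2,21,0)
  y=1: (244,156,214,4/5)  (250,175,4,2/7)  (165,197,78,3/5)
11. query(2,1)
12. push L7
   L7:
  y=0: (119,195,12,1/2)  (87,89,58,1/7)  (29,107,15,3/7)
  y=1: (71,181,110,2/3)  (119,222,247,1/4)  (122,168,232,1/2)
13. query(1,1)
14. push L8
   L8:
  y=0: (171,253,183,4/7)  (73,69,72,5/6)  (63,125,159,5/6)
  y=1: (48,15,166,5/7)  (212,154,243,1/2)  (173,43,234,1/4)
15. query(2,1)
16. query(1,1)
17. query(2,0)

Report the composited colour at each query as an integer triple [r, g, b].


at x=1,y=1 over L1,L2,L3:
L1 α=1: [217, 46, 149]
L2 α=1/2: [235/2, 105/2, 180]
L3 α=1/2: [369/4, 393/4, 323/2]
= [92, 98, 162]

at x=0,y=1 over L1,L2,L3:
L1 α=2/3: [32/3, 422/3, 178/3]
L2 α=1/2: [148/3, 211/3, 943/6]
L3 α=3/7: [2140/21, 2950/21, 4073/21]
= [102, 140, 194]

(2,1) stack=L1,L4,L5,L6; from [0,0,0]:
+L1 (α=1/2) → [88, 114, 135/2]
+L4 (α=4/5) → [216/5, 46, 1511/10]
+L5 (α=4/5) → [1196/25, 642/5, 9591/50]
+L6 (α=3/5) → [14767/125, 4239/25, 15441/125]
rounded: [118, 170, 124]

at x=1,y=1 over L1,L4,L5,L6,L7:
after L1 α=1: [217, 46, 149]
after L4 α=4/5: [173, 238/5, 541/5]
after L5 α=1/2: [275/2, 274/5, 418/5]
after L6 α=2/7: [2375/14, 624/7, 426/7]
after L7 α=1/4: [8791/56, 1713/14, 3007/28]
= [157, 122, 107]

at x=2,y=1 over L1,L4,L5,L6,L7,L8:
+L1 (α=1/2) → [88, 114, 135/2]
+L4 (α=4/5) → [216/5, 46, 1511/10]
+L5 (α=4/5) → [1196/25, 642/5, 9591/50]
+L6 (α=3/5) → [14767/125, 4239/25, 15441/125]
+L7 (α=1/2) → [30017/250, 8439/50, 44441/250]
+L8 (α=1/4) → [133301/1000, 27467/200, 191823/1000]
→ [133, 137, 192]

query (1,1) [L1,L4,L5,L6,L7,L8] — begin 0,0,0
L1 α=1: [217, 46, 149]
L4 α=4/5: [173, 238/5, 541/5]
L5 α=1/2: [275/2, 274/5, 418/5]
L6 α=2/7: [2375/14, 624/7, 426/7]
L7 α=1/4: [8791/56, 1713/14, 3007/28]
L8 α=1/2: [20663/112, 3869/28, 9811/56]
→ [184, 138, 175]

at x=2,y=0 over L1,L4,L5,L6,L7,L8:
+L1 (α=1/4) → [255/4, 9/2, 177/4]
+L4 (α=1/2) → [291/8, 229/4, 257/8]
+L5 (α=1) → [5, 186, 186]
+L6 (α=0) → [5, 186, 186]
+L7 (α=3/7) → [107/7, 1065/7, 789/7]
+L8 (α=5/6) → [1156/21, 2720/21, 1059/7]
= [55, 130, 151]


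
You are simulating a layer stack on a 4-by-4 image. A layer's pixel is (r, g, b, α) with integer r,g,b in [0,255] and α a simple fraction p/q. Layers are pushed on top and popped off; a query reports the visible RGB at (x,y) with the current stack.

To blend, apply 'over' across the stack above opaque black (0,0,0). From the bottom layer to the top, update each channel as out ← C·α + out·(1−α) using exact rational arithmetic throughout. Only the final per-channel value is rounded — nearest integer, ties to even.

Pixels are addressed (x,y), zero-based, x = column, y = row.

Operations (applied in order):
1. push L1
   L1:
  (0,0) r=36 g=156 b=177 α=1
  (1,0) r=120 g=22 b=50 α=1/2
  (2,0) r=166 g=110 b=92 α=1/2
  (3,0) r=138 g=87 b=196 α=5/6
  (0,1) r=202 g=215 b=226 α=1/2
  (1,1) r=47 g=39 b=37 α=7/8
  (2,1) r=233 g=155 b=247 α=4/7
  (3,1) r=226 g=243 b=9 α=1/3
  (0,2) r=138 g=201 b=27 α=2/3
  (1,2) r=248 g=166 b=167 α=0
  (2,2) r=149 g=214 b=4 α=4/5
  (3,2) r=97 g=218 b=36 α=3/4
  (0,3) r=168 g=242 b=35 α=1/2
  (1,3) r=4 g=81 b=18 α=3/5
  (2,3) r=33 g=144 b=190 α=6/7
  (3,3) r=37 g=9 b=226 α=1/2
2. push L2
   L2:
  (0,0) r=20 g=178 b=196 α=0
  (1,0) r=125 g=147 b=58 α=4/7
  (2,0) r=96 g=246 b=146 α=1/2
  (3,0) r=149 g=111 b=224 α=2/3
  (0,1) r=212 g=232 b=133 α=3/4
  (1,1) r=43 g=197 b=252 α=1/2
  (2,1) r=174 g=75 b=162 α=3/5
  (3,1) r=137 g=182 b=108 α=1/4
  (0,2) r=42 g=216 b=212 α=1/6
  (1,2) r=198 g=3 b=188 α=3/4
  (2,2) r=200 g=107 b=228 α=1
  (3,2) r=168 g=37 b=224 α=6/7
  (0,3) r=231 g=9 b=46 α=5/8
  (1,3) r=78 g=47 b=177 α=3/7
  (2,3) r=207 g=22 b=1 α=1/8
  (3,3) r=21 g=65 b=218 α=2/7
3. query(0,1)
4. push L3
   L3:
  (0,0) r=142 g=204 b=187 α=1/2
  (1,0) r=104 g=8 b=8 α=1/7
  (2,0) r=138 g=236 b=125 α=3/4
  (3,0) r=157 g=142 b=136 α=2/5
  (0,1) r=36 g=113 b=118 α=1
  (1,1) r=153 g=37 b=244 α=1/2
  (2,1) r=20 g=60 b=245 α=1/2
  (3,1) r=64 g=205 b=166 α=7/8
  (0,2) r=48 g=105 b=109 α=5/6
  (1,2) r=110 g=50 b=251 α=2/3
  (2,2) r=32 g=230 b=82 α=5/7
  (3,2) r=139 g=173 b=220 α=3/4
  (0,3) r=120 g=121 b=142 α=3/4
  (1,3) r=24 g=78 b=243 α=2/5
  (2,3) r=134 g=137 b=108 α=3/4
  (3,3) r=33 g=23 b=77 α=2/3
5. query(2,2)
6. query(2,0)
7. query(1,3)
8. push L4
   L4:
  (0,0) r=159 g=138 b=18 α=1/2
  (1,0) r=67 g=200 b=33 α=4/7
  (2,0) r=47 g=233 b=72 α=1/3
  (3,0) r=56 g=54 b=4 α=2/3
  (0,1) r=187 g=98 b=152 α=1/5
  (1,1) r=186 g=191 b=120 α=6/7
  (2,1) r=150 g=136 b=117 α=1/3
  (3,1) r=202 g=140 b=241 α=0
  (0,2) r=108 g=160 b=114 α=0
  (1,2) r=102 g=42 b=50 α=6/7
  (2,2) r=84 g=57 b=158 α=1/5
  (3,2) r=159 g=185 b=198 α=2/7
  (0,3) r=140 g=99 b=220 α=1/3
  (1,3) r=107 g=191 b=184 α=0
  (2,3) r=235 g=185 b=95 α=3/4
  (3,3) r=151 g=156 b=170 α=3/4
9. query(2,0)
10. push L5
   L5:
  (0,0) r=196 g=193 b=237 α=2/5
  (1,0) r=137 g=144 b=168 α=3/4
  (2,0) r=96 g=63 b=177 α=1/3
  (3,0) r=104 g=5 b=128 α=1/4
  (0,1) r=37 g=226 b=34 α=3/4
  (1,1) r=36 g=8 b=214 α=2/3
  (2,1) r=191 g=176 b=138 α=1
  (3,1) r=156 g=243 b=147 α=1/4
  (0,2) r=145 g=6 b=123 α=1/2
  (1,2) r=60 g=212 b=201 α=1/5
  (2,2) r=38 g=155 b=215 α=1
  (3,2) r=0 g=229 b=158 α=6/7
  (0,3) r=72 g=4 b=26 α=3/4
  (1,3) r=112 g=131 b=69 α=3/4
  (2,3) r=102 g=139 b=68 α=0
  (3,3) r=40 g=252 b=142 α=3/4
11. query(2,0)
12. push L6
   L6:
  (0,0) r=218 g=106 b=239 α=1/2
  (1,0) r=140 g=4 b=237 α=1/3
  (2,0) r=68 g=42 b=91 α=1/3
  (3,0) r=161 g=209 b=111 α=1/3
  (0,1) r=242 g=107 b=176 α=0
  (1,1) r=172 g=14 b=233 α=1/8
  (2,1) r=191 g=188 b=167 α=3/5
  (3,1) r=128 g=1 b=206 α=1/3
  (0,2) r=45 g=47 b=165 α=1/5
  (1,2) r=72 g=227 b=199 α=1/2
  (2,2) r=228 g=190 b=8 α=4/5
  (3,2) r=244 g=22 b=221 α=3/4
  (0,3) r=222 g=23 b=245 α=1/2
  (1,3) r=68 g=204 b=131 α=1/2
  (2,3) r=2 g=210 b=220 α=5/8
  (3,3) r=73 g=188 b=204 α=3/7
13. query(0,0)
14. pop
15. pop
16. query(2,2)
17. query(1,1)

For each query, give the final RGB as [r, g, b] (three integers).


(0,1) stack=L1,L2; from [0,0,0]:
after L1 α=1/2: [101, 215/2, 113]
after L2 α=3/4: [737/4, 1607/8, 128]
→ [184, 201, 128]

query (2,2) [L1,L2,L3] — begin 0,0,0
after L1 α=4/5: [596/5, 856/5, 16/5]
after L2 α=1: [200, 107, 228]
after L3 α=5/7: [80, 1364/7, 866/7]
rounded: [80, 195, 124]

at x=2,y=0 over L1,L2,L3:
after L1 α=1/2: [83, 55, 46]
after L2 α=1/2: [179/2, 301/2, 96]
after L3 α=3/4: [1007/8, 1717/8, 471/4]
= [126, 215, 118]

query (1,3) [L1,L2,L3] — begin 0,0,0
after L1 α=3/5: [12/5, 243/5, 54/5]
after L2 α=3/7: [174/5, 1677/35, 2871/35]
after L3 α=2/5: [762/25, 10491/175, 25623/175]
rounded: [30, 60, 146]

(2,0) stack=L1,L2,L3,L4; from [0,0,0]:
+L1 (α=1/2) → [83, 55, 46]
+L2 (α=1/2) → [179/2, 301/2, 96]
+L3 (α=3/4) → [1007/8, 1717/8, 471/4]
+L4 (α=1/3) → [1195/12, 883/4, 205/2]
→ [100, 221, 102]

query (2,0) [L1,L2,L3,L4,L5] — begin 0,0,0
+L1 (α=1/2) → [83, 55, 46]
+L2 (α=1/2) → [179/2, 301/2, 96]
+L3 (α=3/4) → [1007/8, 1717/8, 471/4]
+L4 (α=1/3) → [1195/12, 883/4, 205/2]
+L5 (α=1/3) → [1771/18, 1009/6, 382/3]
→ [98, 168, 127]

at x=0,y=0 over L1,L2,L3,L4,L5,L6:
L1 α=1: [36, 156, 177]
L2 α=0: [36, 156, 177]
L3 α=1/2: [89, 180, 182]
L4 α=1/2: [124, 159, 100]
L5 α=2/5: [764/5, 863/5, 774/5]
L6 α=1/2: [927/5, 1393/10, 1969/10]
→ [185, 139, 197]

query (2,2) [L1,L2,L3,L4] — begin 0,0,0
+L1 (α=4/5) → [596/5, 856/5, 16/5]
+L2 (α=1) → [200, 107, 228]
+L3 (α=5/7) → [80, 1364/7, 866/7]
+L4 (α=1/5) → [404/5, 1171/7, 914/7]
rounded: [81, 167, 131]

query (1,1) [L1,L2,L3,L4] — begin 0,0,0
+L1 (α=7/8) → [329/8, 273/8, 259/8]
+L2 (α=1/2) → [673/16, 1849/16, 2275/16]
+L3 (α=1/2) → [3121/32, 2441/32, 6179/32]
+L4 (α=6/7) → [38833/224, 39113/224, 29219/224]
rounded: [173, 175, 130]


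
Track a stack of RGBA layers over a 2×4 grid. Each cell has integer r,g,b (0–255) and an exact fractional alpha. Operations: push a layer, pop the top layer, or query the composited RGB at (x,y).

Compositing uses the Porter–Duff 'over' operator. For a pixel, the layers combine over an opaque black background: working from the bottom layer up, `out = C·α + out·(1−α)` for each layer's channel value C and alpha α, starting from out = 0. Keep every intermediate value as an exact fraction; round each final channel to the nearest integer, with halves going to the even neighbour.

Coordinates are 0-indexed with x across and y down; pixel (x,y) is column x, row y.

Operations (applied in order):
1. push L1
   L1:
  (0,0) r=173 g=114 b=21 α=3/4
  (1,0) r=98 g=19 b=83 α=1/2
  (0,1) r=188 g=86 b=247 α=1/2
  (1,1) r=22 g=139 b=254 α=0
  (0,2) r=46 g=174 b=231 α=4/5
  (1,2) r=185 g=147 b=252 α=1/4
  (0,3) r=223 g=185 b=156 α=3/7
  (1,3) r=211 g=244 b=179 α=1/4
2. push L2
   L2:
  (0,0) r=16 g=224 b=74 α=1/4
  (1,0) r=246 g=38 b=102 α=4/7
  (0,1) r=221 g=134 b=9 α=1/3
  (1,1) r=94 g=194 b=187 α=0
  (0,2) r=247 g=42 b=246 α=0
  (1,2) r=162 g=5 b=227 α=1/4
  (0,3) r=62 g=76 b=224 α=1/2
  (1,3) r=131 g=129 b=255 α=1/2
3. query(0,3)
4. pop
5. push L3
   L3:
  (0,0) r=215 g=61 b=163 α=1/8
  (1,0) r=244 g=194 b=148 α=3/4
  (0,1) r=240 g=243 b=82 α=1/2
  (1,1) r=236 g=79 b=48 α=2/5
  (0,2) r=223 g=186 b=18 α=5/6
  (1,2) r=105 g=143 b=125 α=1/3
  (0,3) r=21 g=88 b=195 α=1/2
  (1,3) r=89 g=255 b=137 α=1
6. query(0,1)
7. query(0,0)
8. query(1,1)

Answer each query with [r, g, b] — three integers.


query (0,3) [L1,L2] — begin 0,0,0
+L1 (α=3/7) → [669/7, 555/7, 468/7]
+L2 (α=1/2) → [1103/14, 1087/14, 1018/7]
→ [79, 78, 145]

query (0,1) [L1,L3] — begin 0,0,0
+L1 (α=1/2) → [94, 43, 247/2]
+L3 (α=1/2) → [167, 143, 411/4]
rounded: [167, 143, 103]

query (0,0) [L1,L3] — begin 0,0,0
+L1 (α=3/4) → [519/4, 171/2, 63/4]
+L3 (α=1/8) → [4493/32, 1319/16, 1093/32]
= [140, 82, 34]

at x=1,y=1 over L1,L3:
+L1 (α=0) → [0, 0, 0]
+L3 (α=2/5) → [472/5, 158/5, 96/5]
= [94, 32, 19]


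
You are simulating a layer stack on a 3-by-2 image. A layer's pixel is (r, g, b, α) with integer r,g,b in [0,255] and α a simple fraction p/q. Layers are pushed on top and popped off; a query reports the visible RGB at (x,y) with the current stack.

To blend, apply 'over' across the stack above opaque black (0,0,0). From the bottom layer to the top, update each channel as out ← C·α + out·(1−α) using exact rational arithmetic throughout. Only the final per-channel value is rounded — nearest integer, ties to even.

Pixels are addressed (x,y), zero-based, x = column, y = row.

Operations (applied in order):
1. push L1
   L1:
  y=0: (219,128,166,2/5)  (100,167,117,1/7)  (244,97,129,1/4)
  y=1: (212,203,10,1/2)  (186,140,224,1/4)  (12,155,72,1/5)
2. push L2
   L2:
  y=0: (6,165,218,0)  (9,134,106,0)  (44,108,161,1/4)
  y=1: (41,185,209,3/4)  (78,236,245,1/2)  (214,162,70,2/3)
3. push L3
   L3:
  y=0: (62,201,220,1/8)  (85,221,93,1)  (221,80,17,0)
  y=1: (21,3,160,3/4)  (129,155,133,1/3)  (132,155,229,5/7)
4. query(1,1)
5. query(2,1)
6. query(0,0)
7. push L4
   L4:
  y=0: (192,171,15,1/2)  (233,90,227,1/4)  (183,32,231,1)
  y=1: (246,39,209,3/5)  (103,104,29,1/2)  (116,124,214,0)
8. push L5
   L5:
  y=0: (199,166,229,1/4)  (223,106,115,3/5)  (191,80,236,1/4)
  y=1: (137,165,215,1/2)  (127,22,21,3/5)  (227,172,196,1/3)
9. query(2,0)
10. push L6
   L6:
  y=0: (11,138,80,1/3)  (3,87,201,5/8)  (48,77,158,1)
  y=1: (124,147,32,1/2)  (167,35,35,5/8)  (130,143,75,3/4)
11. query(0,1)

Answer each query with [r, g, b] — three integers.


(1,1) stack=L1,L2,L3; from [0,0,0]:
+L1 (α=1/4) → [93/2, 35, 56]
+L2 (α=1/2) → [249/4, 271/2, 301/2]
+L3 (α=1/3) → [169/2, 142, 434/3]
→ [84, 142, 145]

query (2,1) [L1,L2,L3] — begin 0,0,0
+L1 (α=1/5) → [12/5, 31, 72/5]
+L2 (α=2/3) → [2152/15, 355/3, 772/15]
+L3 (α=5/7) → [14204/105, 3035/21, 18719/105]
rounded: [135, 145, 178]

(0,0) stack=L1,L2,L3; from [0,0,0]:
L1 α=2/5: [438/5, 256/5, 332/5]
L2 α=0: [438/5, 256/5, 332/5]
L3 α=1/8: [422/5, 2797/40, 428/5]
rounded: [84, 70, 86]

query (2,0) [L1,L2,L3,L4,L5] — begin 0,0,0
L1 α=1/4: [61, 97/4, 129/4]
L2 α=1/4: [227/4, 723/16, 1031/16]
L3 α=0: [227/4, 723/16, 1031/16]
L4 α=1: [183, 32, 231]
L5 α=1/4: [185, 44, 929/4]
rounded: [185, 44, 232]

(0,1) stack=L1,L2,L3,L4,L5,L6; from [0,0,0]:
after L1 α=1/2: [106, 203/2, 5]
after L2 α=3/4: [229/4, 1313/8, 158]
after L3 α=3/4: [481/16, 1385/32, 319/2]
after L4 α=3/5: [1277/8, 3257/80, 946/5]
after L5 α=1/2: [2373/16, 16457/160, 2021/10]
after L6 α=1/2: [4357/32, 39977/320, 2341/20]
rounded: [136, 125, 117]


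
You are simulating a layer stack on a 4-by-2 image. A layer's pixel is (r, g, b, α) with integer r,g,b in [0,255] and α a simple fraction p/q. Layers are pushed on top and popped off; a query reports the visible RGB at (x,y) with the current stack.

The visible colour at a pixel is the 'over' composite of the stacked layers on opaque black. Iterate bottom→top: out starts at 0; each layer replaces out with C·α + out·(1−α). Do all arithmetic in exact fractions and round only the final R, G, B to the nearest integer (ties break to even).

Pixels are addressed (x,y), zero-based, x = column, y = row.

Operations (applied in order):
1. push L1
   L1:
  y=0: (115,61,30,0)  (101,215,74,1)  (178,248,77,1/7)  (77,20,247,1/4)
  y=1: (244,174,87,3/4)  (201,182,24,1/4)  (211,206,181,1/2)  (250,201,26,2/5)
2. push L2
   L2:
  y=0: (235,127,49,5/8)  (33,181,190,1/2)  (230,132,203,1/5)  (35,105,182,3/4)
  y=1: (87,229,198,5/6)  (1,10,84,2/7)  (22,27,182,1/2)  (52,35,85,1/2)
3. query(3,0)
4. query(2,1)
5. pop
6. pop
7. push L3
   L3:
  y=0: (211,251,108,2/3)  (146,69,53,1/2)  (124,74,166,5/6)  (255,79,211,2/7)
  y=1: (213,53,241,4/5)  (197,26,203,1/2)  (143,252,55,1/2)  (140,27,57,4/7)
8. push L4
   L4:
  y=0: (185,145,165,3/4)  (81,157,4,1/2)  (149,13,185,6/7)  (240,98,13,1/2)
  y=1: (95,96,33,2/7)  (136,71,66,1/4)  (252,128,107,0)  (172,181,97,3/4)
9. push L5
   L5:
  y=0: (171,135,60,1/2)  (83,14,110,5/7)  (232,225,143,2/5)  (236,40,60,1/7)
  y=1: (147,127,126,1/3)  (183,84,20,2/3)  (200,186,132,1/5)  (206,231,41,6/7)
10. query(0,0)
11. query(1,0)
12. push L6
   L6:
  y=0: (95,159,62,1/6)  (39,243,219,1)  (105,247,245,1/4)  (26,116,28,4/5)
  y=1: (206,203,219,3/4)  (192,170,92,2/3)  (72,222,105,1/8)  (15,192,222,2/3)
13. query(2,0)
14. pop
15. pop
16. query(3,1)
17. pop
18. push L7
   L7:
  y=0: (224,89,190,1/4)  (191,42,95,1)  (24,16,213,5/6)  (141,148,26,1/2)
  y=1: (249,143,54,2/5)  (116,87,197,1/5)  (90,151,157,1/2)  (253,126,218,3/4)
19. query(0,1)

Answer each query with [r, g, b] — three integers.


query (3,0) [L1,L2] — begin 0,0,0
L1 α=1/4: [77/4, 5, 247/4]
L2 α=3/4: [497/16, 80, 2431/16]
→ [31, 80, 152]

query (2,1) [L1,L2] — begin 0,0,0
after L1 α=1/2: [211/2, 103, 181/2]
after L2 α=1/2: [255/4, 65, 545/4]
rounded: [64, 65, 136]

query (0,0) [L3,L4,L5] — begin 0,0,0
L3 α=2/3: [422/3, 502/3, 72]
L4 α=3/4: [2087/12, 1807/12, 567/4]
L5 α=1/2: [4139/24, 3427/24, 807/8]
→ [172, 143, 101]

query (1,0) [L3,L4,L5] — begin 0,0,0
L3 α=1/2: [73, 69/2, 53/2]
L4 α=1/2: [77, 383/4, 61/4]
L5 α=5/7: [569/7, 523/14, 1161/14]
→ [81, 37, 83]

at x=2,y=0 over L3,L4,L5,L6:
after L3 α=5/6: [310/3, 185/3, 415/3]
after L4 α=6/7: [2992/21, 419/21, 535/3]
after L5 α=2/5: [1248/7, 3569/35, 821/5]
after L6 α=1/4: [4479/28, 4838/35, 922/5]
→ [160, 138, 184]

(3,1) stack=L3,L4; from [0,0,0]:
+L3 (α=4/7) → [80, 108/7, 228/7]
+L4 (α=3/4) → [149, 3909/28, 2265/28]
rounded: [149, 140, 81]

(0,1) stack=L3,L7; from [0,0,0]:
+L3 (α=4/5) → [852/5, 212/5, 964/5]
+L7 (α=2/5) → [5046/25, 2066/25, 3432/25]
= [202, 83, 137]


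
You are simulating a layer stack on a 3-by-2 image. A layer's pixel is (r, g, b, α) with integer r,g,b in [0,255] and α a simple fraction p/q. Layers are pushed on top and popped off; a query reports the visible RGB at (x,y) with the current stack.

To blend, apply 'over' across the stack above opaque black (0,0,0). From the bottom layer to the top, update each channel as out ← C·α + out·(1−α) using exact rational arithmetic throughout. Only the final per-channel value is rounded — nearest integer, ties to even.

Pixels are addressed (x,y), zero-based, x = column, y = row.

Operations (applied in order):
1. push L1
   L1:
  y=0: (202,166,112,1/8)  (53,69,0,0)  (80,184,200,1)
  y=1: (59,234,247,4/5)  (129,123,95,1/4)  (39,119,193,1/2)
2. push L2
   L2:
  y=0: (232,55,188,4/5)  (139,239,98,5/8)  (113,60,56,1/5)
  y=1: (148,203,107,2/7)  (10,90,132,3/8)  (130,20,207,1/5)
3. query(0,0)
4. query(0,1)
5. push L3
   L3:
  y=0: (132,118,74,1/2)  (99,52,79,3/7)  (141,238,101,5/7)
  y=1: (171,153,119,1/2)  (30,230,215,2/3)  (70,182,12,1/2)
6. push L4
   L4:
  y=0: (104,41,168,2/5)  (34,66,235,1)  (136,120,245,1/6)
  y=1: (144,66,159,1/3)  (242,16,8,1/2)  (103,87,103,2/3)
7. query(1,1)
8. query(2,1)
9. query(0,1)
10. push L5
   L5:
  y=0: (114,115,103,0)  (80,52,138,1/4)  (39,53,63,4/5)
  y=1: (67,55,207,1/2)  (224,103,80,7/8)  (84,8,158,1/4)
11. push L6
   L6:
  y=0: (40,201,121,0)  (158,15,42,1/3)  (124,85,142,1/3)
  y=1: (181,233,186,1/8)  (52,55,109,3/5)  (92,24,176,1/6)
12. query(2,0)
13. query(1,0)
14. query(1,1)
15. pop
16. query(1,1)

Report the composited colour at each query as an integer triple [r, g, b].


query (0,0) [L1,L2] — begin 0,0,0
after L1 α=1/8: [101/4, 83/4, 14]
after L2 α=4/5: [3813/20, 963/20, 766/5]
rounded: [191, 48, 153]

query (0,1) [L1,L2] — begin 0,0,0
+L1 (α=4/5) → [236/5, 936/5, 988/5]
+L2 (α=2/7) → [76, 1342/7, 1202/7]
→ [76, 192, 172]

(1,1) stack=L1,L2,L3,L4; from [0,0,0]:
after L1 α=1/4: [129/4, 123/4, 95/4]
after L2 α=3/8: [765/32, 1695/32, 2059/32]
after L3 α=2/3: [895/32, 16415/96, 5273/32]
after L4 α=1/2: [8639/64, 17951/192, 5529/64]
→ [135, 93, 86]

at x=2,y=1 over L1,L2,L3,L4:
L1 α=1/2: [39/2, 119/2, 193/2]
L2 α=1/5: [208/5, 258/5, 593/5]
L3 α=1/2: [279/5, 584/5, 653/10]
L4 α=2/3: [1309/15, 1454/15, 2713/30]
= [87, 97, 90]

query (0,1) [L1,L2,L3,L4] — begin 0,0,0
after L1 α=4/5: [236/5, 936/5, 988/5]
after L2 α=2/7: [76, 1342/7, 1202/7]
after L3 α=1/2: [247/2, 2413/14, 2035/14]
after L4 α=1/3: [391/3, 2875/21, 3148/21]
= [130, 137, 150]

(2,0) stack=L1,L2,L3,L4,L5,L6; from [0,0,0]:
L1 α=1: [80, 184, 200]
L2 α=1/5: [433/5, 796/5, 856/5]
L3 α=5/7: [4391/35, 7542/35, 4237/35]
L4 α=1/6: [1781/14, 1397/7, 992/7]
L5 α=4/5: [793/14, 2881/35, 2756/35]
L6 α=1/3: [1661/21, 8737/105, 3494/35]
rounded: [79, 83, 100]

query (1,0) [L1,L2,L3,L4,L5,L6] — begin 0,0,0
after L1 α=0: [0, 0, 0]
after L2 α=5/8: [695/8, 1195/8, 245/4]
after L3 α=3/7: [1289/14, 1507/14, 482/7]
after L4 α=1: [34, 66, 235]
after L5 α=1/4: [91/2, 125/2, 843/4]
after L6 α=1/3: [83, 140/3, 309/2]
rounded: [83, 47, 154]

query (1,1) [L1,L2,L3,L4,L5,L6] — begin 0,0,0
L1 α=1/4: [129/4, 123/4, 95/4]
L2 α=3/8: [765/32, 1695/32, 2059/32]
L3 α=2/3: [895/32, 16415/96, 5273/32]
L4 α=1/2: [8639/64, 17951/192, 5529/64]
L5 α=7/8: [108991/512, 156383/1536, 41369/512]
L6 α=3/5: [148927/1280, 283103/3840, 125081/1280]
rounded: [116, 74, 98]

query (1,1) [L1,L2,L3,L4,L5] — begin 0,0,0
+L1 (α=1/4) → [129/4, 123/4, 95/4]
+L2 (α=3/8) → [765/32, 1695/32, 2059/32]
+L3 (α=2/3) → [895/32, 16415/96, 5273/32]
+L4 (α=1/2) → [8639/64, 17951/192, 5529/64]
+L5 (α=7/8) → [108991/512, 156383/1536, 41369/512]
→ [213, 102, 81]


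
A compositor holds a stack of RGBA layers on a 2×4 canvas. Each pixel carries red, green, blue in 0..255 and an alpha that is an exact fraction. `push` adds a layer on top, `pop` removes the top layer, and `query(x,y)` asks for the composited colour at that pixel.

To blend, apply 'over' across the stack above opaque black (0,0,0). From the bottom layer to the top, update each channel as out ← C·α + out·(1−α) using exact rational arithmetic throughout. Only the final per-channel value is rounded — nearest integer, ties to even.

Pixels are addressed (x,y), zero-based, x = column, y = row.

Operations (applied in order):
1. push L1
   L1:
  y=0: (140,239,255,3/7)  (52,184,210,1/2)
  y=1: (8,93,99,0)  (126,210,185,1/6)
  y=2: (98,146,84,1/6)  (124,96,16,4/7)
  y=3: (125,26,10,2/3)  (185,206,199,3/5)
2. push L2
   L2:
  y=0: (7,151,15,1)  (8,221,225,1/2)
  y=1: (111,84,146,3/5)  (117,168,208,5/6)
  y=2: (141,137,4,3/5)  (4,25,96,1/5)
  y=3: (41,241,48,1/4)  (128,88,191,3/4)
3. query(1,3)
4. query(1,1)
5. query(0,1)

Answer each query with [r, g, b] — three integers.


at x=1,y=3 over L1,L2:
L1 α=3/5: [111, 618/5, 597/5]
L2 α=3/4: [495/4, 969/10, 1731/10]
rounded: [124, 97, 173]

(1,1) stack=L1,L2; from [0,0,0]:
after L1 α=1/6: [21, 35, 185/6]
after L2 α=5/6: [101, 875/6, 6425/36]
rounded: [101, 146, 178]

(0,1) stack=L1,L2; from [0,0,0]:
+L1 (α=0) → [0, 0, 0]
+L2 (α=3/5) → [333/5, 252/5, 438/5]
→ [67, 50, 88]


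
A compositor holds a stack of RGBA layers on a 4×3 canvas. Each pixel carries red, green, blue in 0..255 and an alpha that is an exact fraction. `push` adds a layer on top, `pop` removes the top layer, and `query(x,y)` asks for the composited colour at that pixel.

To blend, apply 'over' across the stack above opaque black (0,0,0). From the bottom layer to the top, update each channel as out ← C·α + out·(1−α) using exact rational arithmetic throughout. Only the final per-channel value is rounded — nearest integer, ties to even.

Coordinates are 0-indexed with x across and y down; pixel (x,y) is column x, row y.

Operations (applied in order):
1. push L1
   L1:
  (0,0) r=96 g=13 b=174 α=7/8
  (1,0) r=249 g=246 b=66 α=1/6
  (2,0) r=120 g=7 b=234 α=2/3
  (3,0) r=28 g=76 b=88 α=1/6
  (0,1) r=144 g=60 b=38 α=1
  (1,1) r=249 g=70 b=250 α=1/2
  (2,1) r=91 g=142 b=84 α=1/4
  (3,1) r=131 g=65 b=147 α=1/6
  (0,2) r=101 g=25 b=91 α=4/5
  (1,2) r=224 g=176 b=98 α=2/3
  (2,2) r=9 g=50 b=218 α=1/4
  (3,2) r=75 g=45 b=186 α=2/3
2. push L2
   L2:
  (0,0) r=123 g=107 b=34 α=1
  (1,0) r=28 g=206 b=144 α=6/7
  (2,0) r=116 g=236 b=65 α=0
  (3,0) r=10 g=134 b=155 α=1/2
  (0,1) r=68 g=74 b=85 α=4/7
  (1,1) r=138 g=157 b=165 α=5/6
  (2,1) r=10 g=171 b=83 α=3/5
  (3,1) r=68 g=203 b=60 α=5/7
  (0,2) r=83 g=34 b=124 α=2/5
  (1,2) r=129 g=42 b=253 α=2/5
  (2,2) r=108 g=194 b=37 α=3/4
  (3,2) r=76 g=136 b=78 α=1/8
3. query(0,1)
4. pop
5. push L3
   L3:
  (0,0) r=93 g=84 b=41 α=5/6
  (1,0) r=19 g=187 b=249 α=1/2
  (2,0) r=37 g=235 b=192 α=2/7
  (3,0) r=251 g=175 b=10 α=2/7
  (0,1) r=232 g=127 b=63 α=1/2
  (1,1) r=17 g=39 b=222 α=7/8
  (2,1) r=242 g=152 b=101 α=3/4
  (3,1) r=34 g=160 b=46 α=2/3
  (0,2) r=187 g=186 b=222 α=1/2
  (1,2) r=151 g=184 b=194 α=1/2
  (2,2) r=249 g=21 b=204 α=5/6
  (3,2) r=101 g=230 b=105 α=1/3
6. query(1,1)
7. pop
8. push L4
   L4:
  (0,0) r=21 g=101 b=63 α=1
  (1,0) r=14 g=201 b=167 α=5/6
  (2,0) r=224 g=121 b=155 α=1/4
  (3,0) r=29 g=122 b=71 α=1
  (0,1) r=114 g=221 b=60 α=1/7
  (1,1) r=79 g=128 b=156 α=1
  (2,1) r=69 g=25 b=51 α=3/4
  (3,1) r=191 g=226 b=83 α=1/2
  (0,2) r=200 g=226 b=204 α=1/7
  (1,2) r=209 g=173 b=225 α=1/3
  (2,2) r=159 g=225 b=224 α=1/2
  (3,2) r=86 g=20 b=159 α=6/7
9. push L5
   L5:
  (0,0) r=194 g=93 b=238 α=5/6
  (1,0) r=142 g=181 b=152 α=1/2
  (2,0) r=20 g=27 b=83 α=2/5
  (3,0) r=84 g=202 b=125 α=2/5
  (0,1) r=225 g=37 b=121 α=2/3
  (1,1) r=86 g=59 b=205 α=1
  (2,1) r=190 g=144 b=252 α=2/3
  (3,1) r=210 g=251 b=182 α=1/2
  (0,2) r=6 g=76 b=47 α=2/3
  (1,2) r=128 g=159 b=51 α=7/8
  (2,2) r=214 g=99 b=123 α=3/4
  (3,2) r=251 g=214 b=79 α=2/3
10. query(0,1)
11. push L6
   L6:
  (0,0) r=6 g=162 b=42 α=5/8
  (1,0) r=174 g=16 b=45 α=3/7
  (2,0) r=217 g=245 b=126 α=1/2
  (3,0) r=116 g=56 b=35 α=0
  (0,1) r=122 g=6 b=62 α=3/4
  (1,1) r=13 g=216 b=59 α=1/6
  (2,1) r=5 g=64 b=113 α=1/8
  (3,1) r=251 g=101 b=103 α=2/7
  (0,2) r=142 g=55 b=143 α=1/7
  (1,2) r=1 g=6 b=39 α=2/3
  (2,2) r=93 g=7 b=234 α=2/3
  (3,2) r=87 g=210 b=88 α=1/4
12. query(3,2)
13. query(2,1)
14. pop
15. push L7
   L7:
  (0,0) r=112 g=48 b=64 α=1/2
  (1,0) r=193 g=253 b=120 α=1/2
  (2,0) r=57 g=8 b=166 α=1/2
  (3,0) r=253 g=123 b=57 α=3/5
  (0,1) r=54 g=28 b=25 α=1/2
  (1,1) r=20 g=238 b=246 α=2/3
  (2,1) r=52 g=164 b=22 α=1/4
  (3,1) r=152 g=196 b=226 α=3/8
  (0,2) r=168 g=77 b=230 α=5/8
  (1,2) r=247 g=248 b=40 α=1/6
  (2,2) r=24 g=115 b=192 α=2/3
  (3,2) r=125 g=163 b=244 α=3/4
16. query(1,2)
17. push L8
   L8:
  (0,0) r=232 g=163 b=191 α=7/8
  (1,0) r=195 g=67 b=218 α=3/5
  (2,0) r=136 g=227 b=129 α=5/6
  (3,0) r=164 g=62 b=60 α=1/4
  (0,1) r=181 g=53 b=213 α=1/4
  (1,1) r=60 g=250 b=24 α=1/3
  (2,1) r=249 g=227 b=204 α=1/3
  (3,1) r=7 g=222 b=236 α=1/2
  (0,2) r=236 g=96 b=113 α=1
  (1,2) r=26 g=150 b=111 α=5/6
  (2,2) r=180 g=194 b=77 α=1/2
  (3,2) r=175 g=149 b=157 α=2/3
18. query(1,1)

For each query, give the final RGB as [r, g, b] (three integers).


at x=0,y=1 over L1,L2:
L1 α=1: [144, 60, 38]
L2 α=4/7: [704/7, 68, 454/7]
→ [101, 68, 65]

query (1,1) [L1,L3] — begin 0,0,0
after L1 α=1/2: [249/2, 35, 125]
after L3 α=7/8: [487/16, 77/2, 1679/8]
= [30, 38, 210]

at x=0,y=1 over L1,L4,L5:
after L1 α=1: [144, 60, 38]
after L4 α=1/7: [978/7, 83, 288/7]
after L5 α=2/3: [1376/7, 157/3, 1982/21]
rounded: [197, 52, 94]

at x=3,y=2 over L1,L4,L5,L6:
+L1 (α=2/3) → [50, 30, 124]
+L4 (α=6/7) → [566/7, 150/7, 154]
+L5 (α=2/3) → [1360/7, 3146/21, 104]
+L6 (α=1/4) → [4689/28, 1154/7, 100]
rounded: [167, 165, 100]

query (2,1) [L1,L4,L5,L6] — begin 0,0,0
L1 α=1/4: [91/4, 71/2, 21]
L4 α=3/4: [919/16, 221/8, 87/2]
L5 α=2/3: [2333/16, 2525/24, 365/2]
L6 α=1/8: [16411/128, 19211/192, 2781/16]
→ [128, 100, 174]

at x=1,y=2 over L1,L4,L5,L7:
+L1 (α=2/3) → [448/3, 352/3, 196/3]
+L4 (α=1/3) → [1523/9, 1223/9, 1067/9]
+L5 (α=7/8) → [9587/72, 1405/9, 535/9]
+L7 (α=1/6) → [65719/432, 9257/54, 3035/54]
→ [152, 171, 56]

query (1,1) [L1,L4,L5,L7,L8] — begin 0,0,0
+L1 (α=1/2) → [249/2, 35, 125]
+L4 (α=1) → [79, 128, 156]
+L5 (α=1) → [86, 59, 205]
+L7 (α=2/3) → [42, 535/3, 697/3]
+L8 (α=1/3) → [48, 1820/9, 1466/9]
rounded: [48, 202, 163]


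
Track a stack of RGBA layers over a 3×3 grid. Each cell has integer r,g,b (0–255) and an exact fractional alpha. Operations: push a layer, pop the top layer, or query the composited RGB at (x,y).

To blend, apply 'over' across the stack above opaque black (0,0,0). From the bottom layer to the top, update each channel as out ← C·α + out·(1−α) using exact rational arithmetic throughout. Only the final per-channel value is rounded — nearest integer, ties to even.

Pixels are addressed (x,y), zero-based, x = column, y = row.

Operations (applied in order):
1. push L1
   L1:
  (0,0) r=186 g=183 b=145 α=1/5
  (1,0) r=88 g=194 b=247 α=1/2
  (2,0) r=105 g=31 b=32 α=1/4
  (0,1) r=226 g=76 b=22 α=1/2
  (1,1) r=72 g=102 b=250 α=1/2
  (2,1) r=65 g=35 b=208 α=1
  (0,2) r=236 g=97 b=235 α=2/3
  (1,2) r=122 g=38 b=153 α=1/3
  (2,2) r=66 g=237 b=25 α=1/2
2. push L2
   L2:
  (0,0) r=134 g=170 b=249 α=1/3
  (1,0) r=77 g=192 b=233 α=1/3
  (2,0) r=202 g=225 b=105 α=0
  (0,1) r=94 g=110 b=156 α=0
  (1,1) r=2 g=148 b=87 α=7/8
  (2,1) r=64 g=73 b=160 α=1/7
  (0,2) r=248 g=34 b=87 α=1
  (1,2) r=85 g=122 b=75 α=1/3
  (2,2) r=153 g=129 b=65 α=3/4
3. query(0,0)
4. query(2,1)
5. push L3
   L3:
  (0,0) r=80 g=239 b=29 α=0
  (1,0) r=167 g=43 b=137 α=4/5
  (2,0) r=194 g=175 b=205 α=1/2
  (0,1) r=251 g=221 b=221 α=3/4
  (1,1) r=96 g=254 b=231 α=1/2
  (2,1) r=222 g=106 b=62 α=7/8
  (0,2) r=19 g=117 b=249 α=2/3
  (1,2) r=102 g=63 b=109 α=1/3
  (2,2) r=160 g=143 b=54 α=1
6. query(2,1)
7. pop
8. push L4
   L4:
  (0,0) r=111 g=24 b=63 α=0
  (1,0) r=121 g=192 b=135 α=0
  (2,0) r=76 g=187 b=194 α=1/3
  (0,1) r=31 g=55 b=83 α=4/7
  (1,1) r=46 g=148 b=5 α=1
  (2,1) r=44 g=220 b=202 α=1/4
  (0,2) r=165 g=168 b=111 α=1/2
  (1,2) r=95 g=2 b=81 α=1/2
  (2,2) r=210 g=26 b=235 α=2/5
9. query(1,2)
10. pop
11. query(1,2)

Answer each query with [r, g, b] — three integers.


query (0,0) [L1,L2] — begin 0,0,0
after L1 α=1/5: [186/5, 183/5, 29]
after L2 α=1/3: [1042/15, 1216/15, 307/3]
rounded: [69, 81, 102]

query (2,1) [L1,L2] — begin 0,0,0
+L1 (α=1) → [65, 35, 208]
+L2 (α=1/7) → [454/7, 283/7, 1408/7]
→ [65, 40, 201]

query (2,1) [L1,L2,L3] — begin 0,0,0
after L1 α=1: [65, 35, 208]
after L2 α=1/7: [454/7, 283/7, 1408/7]
after L3 α=7/8: [2833/14, 5477/56, 2223/28]
→ [202, 98, 79]

at x=1,y=2 over L1,L2,L4:
+L1 (α=1/3) → [122/3, 38/3, 51]
+L2 (α=1/3) → [499/9, 442/9, 59]
+L4 (α=1/2) → [677/9, 230/9, 70]
rounded: [75, 26, 70]

at x=1,y=2 over L1,L2:
after L1 α=1/3: [122/3, 38/3, 51]
after L2 α=1/3: [499/9, 442/9, 59]
rounded: [55, 49, 59]


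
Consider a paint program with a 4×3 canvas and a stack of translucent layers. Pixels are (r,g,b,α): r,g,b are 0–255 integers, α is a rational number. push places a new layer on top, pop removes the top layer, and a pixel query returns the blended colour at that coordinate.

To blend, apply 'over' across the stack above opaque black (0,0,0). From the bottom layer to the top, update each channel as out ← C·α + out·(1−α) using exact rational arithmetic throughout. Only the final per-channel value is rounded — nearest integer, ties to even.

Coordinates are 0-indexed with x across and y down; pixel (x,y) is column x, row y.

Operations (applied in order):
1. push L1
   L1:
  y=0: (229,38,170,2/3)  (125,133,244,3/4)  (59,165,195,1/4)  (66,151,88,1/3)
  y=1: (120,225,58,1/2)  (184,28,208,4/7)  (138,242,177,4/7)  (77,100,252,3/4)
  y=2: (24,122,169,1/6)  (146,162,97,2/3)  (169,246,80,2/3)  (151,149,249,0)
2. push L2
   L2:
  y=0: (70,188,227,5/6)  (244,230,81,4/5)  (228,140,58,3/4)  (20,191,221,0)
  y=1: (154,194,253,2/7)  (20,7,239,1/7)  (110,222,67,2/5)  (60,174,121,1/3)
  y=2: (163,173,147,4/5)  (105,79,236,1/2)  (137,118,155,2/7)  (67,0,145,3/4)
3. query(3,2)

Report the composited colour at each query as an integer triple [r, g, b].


(3,2) stack=L1,L2; from [0,0,0]:
+L1 (α=0) → [0, 0, 0]
+L2 (α=3/4) → [201/4, 0, 435/4]
→ [50, 0, 109]


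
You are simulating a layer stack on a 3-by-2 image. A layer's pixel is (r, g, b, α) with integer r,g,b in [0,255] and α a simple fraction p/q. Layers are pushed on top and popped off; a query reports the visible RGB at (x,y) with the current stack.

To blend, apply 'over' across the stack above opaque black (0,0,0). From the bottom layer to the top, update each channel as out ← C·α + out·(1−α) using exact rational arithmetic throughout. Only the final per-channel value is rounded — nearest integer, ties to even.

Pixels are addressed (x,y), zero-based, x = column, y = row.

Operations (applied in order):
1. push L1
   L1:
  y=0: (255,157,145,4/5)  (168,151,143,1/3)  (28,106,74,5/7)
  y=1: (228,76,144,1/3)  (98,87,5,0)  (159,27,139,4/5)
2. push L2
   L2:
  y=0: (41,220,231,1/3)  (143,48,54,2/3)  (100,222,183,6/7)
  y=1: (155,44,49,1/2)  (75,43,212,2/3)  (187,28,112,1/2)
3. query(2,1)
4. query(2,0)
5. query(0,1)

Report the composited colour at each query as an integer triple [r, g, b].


at x=2,y=1 over L1,L2:
after L1 α=4/5: [636/5, 108/5, 556/5]
after L2 α=1/2: [1571/10, 124/5, 558/5]
→ [157, 25, 112]

(2,0) stack=L1,L2; from [0,0,0]:
L1 α=5/7: [20, 530/7, 370/7]
L2 α=6/7: [620/7, 9854/49, 8056/49]
rounded: [89, 201, 164]

(0,1) stack=L1,L2; from [0,0,0]:
after L1 α=1/3: [76, 76/3, 48]
after L2 α=1/2: [231/2, 104/3, 97/2]
→ [116, 35, 48]


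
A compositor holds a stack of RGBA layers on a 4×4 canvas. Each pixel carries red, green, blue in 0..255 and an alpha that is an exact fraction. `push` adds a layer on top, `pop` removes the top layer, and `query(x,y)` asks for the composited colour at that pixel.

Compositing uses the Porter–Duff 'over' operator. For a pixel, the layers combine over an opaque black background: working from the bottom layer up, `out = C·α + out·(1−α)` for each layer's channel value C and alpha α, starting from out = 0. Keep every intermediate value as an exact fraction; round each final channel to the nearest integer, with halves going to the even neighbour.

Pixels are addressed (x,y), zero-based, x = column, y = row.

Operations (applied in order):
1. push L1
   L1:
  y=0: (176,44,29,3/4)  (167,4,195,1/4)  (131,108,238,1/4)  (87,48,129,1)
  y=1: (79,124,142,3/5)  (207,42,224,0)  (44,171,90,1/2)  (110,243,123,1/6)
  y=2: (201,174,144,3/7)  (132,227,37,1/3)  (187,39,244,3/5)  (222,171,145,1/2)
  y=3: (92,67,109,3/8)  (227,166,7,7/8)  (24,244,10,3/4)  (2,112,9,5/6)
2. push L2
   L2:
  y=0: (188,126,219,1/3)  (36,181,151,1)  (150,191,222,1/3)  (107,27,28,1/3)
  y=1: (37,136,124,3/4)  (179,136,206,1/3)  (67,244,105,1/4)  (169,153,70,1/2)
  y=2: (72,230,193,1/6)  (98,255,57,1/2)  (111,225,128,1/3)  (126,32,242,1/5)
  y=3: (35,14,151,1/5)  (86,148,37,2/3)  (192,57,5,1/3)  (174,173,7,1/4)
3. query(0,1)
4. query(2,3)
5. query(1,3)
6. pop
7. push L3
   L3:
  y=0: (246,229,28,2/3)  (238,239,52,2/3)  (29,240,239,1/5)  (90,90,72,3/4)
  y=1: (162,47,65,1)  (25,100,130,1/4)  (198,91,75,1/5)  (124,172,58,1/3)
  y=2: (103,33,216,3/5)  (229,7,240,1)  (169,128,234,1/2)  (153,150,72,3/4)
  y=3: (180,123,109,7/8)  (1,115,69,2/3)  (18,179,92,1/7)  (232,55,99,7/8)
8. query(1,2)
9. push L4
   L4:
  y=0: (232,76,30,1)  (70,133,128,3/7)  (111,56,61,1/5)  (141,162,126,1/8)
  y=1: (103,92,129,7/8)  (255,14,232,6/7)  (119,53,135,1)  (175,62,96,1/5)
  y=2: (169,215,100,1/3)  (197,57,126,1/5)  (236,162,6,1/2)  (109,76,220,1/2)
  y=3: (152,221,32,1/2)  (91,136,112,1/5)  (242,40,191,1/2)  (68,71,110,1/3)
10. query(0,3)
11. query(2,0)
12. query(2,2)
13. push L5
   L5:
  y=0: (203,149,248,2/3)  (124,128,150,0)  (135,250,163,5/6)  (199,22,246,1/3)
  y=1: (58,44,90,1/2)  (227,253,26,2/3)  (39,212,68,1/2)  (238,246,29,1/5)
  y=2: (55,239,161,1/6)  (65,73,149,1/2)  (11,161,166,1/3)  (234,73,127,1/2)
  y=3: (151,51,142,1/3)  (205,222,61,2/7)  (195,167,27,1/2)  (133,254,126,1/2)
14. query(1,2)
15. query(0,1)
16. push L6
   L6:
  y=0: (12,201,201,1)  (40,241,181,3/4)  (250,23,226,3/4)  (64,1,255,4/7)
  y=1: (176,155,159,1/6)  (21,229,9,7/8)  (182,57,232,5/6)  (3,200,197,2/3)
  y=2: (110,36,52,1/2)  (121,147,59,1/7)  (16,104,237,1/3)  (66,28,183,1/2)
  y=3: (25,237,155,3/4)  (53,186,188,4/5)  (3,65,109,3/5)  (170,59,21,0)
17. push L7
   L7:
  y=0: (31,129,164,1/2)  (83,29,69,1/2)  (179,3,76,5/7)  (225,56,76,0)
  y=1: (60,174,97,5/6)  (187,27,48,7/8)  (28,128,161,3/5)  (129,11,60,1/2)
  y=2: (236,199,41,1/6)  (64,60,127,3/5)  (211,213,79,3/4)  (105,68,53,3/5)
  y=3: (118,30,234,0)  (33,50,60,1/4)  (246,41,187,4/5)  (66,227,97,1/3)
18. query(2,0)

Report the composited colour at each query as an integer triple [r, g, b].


at x=0,y=1 over L1,L2:
L1 α=3/5: [237/5, 372/5, 426/5]
L2 α=3/4: [198/5, 603/5, 1143/10]
rounded: [40, 121, 114]

at x=2,y=3 over L1,L2:
L1 α=3/4: [18, 183, 15/2]
L2 α=1/3: [76, 141, 20/3]
→ [76, 141, 7]

at x=1,y=3 over L1,L2:
L1 α=7/8: [1589/8, 581/4, 49/8]
L2 α=2/3: [2965/24, 1765/12, 641/24]
→ [124, 147, 27]

at x=1,y=2 over L1,L3:
L1 α=1/3: [44, 227/3, 37/3]
L3 α=1: [229, 7, 240]
= [229, 7, 240]

at x=0,y=3 over L1,L3,L4:
+L1 (α=3/8) → [69/2, 201/8, 327/8]
+L3 (α=7/8) → [2589/16, 7089/64, 6431/64]
+L4 (α=1/2) → [5021/32, 21233/128, 8479/128]
→ [157, 166, 66]

at x=2,y=0 over L1,L3,L4:
+L1 (α=1/4) → [131/4, 27, 119/2]
+L3 (α=1/5) → [32, 348/5, 477/5]
+L4 (α=1/5) → [239/5, 1672/25, 2213/25]
rounded: [48, 67, 89]

query (2,2) [L1,L3,L4] — begin 0,0,0
L1 α=3/5: [561/5, 117/5, 732/5]
L3 α=1/2: [703/5, 757/10, 951/5]
L4 α=1/2: [1883/10, 2377/20, 981/10]
→ [188, 119, 98]

at x=1,y=2 over L1,L3,L4,L5:
L1 α=1/3: [44, 227/3, 37/3]
L3 α=1: [229, 7, 240]
L4 α=1/5: [1113/5, 17, 1086/5]
L5 α=1/2: [719/5, 45, 1831/10]
= [144, 45, 183]

(0,1) stack=L1,L3,L4,L5; from [0,0,0]:
after L1 α=3/5: [237/5, 372/5, 426/5]
after L3 α=1: [162, 47, 65]
after L4 α=7/8: [883/8, 691/8, 121]
after L5 α=1/2: [1347/16, 1043/16, 211/2]
rounded: [84, 65, 106]

(2,0) stack=L1,L3,L4,L5,L6,L7; from [0,0,0]:
+L1 (α=1/4) → [131/4, 27, 119/2]
+L3 (α=1/5) → [32, 348/5, 477/5]
+L4 (α=1/5) → [239/5, 1672/25, 2213/25]
+L5 (α=5/6) → [1807/15, 5487/25, 11294/75]
+L6 (α=3/4) → [13057/60, 1803/25, 15536/75]
+L7 (α=5/7) → [5701/30, 3981/175, 59572/525]
rounded: [190, 23, 113]


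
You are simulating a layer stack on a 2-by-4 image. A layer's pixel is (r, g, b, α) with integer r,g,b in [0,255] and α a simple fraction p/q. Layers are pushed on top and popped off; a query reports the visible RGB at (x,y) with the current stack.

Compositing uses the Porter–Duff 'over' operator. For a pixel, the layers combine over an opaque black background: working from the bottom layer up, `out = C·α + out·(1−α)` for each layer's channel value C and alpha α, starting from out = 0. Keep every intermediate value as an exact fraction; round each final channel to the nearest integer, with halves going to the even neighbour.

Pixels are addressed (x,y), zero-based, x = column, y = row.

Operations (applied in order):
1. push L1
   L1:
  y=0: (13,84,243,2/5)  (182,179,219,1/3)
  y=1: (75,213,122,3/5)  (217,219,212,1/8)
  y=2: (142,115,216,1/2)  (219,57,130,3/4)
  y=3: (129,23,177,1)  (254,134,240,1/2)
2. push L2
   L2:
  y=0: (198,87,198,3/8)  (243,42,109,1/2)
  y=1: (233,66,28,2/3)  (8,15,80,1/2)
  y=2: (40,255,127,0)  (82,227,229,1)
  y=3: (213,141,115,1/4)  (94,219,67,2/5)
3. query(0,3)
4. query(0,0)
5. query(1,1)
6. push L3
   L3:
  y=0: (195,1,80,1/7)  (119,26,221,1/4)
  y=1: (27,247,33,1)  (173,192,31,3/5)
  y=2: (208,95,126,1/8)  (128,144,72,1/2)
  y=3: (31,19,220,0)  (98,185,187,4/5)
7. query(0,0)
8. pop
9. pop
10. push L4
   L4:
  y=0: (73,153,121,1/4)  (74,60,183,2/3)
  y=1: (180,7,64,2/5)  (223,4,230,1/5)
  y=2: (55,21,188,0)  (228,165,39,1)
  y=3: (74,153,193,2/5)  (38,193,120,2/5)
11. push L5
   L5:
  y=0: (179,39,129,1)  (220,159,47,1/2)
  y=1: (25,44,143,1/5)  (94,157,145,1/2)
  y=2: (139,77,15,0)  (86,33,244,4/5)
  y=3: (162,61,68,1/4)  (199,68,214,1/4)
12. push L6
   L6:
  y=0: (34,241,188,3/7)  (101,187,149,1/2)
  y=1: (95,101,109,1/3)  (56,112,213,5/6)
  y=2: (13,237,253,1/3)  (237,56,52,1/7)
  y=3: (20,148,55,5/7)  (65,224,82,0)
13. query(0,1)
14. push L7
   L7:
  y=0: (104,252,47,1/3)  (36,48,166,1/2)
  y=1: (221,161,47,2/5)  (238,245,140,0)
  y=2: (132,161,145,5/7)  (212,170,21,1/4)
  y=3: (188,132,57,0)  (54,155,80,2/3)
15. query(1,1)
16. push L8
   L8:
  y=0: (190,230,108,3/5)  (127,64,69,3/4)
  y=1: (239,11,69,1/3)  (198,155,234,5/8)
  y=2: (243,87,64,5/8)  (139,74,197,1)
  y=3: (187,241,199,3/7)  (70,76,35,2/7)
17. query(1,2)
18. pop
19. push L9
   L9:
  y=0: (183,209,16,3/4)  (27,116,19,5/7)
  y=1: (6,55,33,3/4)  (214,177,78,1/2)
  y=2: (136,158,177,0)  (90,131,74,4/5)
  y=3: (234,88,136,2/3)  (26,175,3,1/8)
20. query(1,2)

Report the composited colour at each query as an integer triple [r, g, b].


(0,3) stack=L1,L2; from [0,0,0]:
L1 α=1: [129, 23, 177]
L2 α=1/4: [150, 105/2, 323/2]
rounded: [150, 52, 162]

at x=0,y=0 over L1,L2:
+L1 (α=2/5) → [26/5, 168/5, 486/5]
+L2 (α=3/8) → [155/2, 429/8, 135]
= [78, 54, 135]

(1,1) stack=L1,L2; from [0,0,0]:
+L1 (α=1/8) → [217/8, 219/8, 53/2]
+L2 (α=1/2) → [281/16, 339/16, 213/4]
→ [18, 21, 53]

query (0,0) [L1,L2,L3] — begin 0,0,0
L1 α=2/5: [26/5, 168/5, 486/5]
L2 α=3/8: [155/2, 429/8, 135]
L3 α=1/7: [660/7, 1291/28, 890/7]
rounded: [94, 46, 127]

query (0,1) [L1,L4,L5,L6] — begin 0,0,0
after L1 α=3/5: [45, 639/5, 366/5]
after L4 α=2/5: [99, 1987/25, 1738/25]
after L5 α=1/5: [421/5, 9048/125, 10527/125]
after L6 α=1/3: [439/5, 30721/375, 34679/375]
= [88, 82, 92]

query (1,1) [L1,L4,L5,L6,L7] — begin 0,0,0
+L1 (α=1/8) → [217/8, 219/8, 53/2]
+L4 (α=1/5) → [663/10, 227/10, 336/5]
+L5 (α=1/2) → [1603/20, 1797/20, 1061/10]
+L6 (α=5/6) → [2401/40, 12997/120, 11711/60]
+L7 (α=0) → [2401/40, 12997/120, 11711/60]
→ [60, 108, 195]

query (1,2) [L1,L4,L5,L6,L7,L8] — begin 0,0,0
L1 α=3/4: [657/4, 171/4, 195/2]
L4 α=1: [228, 165, 39]
L5 α=4/5: [572/5, 297/5, 203]
L6 α=1/7: [4617/35, 2062/35, 1270/7]
L7 α=1/4: [21271/140, 3034/35, 3957/28]
L8 α=1: [139, 74, 197]
= [139, 74, 197]

(1,2) stack=L1,L4,L5,L6,L7,L9; from [0,0,0]:
after L1 α=3/4: [657/4, 171/4, 195/2]
after L4 α=1: [228, 165, 39]
after L5 α=4/5: [572/5, 297/5, 203]
after L6 α=1/7: [4617/35, 2062/35, 1270/7]
after L7 α=1/4: [21271/140, 3034/35, 3957/28]
after L9 α=4/5: [71671/700, 21374/175, 2449/28]
rounded: [102, 122, 87]
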